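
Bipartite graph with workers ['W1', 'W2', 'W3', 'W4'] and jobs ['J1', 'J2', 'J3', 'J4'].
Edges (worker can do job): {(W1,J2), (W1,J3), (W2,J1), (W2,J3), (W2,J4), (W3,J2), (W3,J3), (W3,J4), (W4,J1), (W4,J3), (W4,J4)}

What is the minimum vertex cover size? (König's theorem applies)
Minimum vertex cover size = 4

By König's theorem: in bipartite graphs,
min vertex cover = max matching = 4

Maximum matching has size 4, so minimum vertex cover also has size 4.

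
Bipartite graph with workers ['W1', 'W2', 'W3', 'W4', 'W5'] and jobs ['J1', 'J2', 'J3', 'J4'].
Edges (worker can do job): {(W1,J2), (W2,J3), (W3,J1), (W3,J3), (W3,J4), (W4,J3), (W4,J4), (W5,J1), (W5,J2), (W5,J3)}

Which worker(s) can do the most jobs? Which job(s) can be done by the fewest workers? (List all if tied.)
Most versatile: W3, W5 (3 jobs); Least covered: J1, J2, J4 (2 workers)

Worker degrees (jobs they can do): W1:1, W2:1, W3:3, W4:2, W5:3
Job degrees (workers who can do it): J1:2, J2:2, J3:4, J4:2

Maximum worker degree is 3, achieved by: W3, W5
Minimum job degree is 2, achieved by: J1, J2, J4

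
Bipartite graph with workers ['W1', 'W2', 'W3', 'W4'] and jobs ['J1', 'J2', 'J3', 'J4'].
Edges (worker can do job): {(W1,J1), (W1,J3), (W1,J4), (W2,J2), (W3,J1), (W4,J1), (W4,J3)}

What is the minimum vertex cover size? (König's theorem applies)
Minimum vertex cover size = 4

By König's theorem: in bipartite graphs,
min vertex cover = max matching = 4

Maximum matching has size 4, so minimum vertex cover also has size 4.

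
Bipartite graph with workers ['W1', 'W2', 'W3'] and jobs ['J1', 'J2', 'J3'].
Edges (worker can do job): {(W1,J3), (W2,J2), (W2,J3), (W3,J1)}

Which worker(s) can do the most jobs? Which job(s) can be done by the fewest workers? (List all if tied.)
Most versatile: W2 (2 jobs); Least covered: J1, J2 (1 workers)

Worker degrees (jobs they can do): W1:1, W2:2, W3:1
Job degrees (workers who can do it): J1:1, J2:1, J3:2

Maximum worker degree is 2, achieved by: W2
Minimum job degree is 1, achieved by: J1, J2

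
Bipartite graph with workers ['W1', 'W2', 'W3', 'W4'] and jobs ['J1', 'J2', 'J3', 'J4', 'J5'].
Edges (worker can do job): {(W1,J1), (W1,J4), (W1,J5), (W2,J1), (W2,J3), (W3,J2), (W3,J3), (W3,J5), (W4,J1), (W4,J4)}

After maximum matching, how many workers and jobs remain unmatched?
Unmatched: 0 workers, 1 jobs

Maximum matching size: 4
Workers: 4 total, 4 matched, 0 unmatched
Jobs: 5 total, 4 matched, 1 unmatched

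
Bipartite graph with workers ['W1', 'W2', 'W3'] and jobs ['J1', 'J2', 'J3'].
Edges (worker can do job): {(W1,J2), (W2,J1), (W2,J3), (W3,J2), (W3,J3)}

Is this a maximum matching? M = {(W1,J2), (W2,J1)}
No, size 2 is not maximum

Proposed matching has size 2.
Maximum matching size for this graph: 3.

This is NOT maximum - can be improved to size 3.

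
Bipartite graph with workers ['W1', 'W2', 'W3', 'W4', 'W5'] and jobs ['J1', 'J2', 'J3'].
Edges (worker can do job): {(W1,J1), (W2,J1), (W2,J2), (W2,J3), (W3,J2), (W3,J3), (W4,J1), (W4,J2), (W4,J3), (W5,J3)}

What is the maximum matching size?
Maximum matching size = 3

Maximum matching: {(W3,J2), (W4,J1), (W5,J3)}
Size: 3

This assigns 3 workers to 3 distinct jobs.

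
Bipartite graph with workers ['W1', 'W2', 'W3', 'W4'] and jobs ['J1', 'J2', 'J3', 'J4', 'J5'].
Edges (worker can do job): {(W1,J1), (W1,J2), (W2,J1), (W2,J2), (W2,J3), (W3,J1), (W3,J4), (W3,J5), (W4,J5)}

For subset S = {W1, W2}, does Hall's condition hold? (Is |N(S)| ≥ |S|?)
Yes: |N(S)| = 3, |S| = 2

Subset S = {W1, W2}
Neighbors N(S) = {J1, J2, J3}

|N(S)| = 3, |S| = 2
Hall's condition: |N(S)| ≥ |S| is satisfied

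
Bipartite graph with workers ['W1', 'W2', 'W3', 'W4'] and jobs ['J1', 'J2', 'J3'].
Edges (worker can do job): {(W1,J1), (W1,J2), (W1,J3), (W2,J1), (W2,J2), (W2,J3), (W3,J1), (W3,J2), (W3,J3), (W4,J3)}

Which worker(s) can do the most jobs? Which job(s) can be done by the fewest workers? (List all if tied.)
Most versatile: W1, W2, W3 (3 jobs); Least covered: J1, J2 (3 workers)

Worker degrees (jobs they can do): W1:3, W2:3, W3:3, W4:1
Job degrees (workers who can do it): J1:3, J2:3, J3:4

Maximum worker degree is 3, achieved by: W1, W2, W3
Minimum job degree is 3, achieved by: J1, J2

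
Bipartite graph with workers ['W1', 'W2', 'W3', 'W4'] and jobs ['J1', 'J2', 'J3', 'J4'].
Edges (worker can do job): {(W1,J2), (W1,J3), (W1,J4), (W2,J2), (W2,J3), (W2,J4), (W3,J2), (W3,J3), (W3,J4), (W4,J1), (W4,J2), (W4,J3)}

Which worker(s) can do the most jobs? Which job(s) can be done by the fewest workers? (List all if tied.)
Most versatile: W1, W2, W3, W4 (3 jobs); Least covered: J1 (1 workers)

Worker degrees (jobs they can do): W1:3, W2:3, W3:3, W4:3
Job degrees (workers who can do it): J1:1, J2:4, J3:4, J4:3

Maximum worker degree is 3, achieved by: W1, W2, W3, W4
Minimum job degree is 1, achieved by: J1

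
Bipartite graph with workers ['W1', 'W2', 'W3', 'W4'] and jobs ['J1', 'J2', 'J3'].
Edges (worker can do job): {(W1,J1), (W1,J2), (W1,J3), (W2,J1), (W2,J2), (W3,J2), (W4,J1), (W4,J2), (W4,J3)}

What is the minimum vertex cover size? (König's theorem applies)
Minimum vertex cover size = 3

By König's theorem: in bipartite graphs,
min vertex cover = max matching = 3

Maximum matching has size 3, so minimum vertex cover also has size 3.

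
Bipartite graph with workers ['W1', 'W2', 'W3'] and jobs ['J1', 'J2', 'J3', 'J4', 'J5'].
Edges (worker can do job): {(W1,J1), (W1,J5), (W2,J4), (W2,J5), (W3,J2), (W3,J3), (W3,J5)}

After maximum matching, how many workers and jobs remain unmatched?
Unmatched: 0 workers, 2 jobs

Maximum matching size: 3
Workers: 3 total, 3 matched, 0 unmatched
Jobs: 5 total, 3 matched, 2 unmatched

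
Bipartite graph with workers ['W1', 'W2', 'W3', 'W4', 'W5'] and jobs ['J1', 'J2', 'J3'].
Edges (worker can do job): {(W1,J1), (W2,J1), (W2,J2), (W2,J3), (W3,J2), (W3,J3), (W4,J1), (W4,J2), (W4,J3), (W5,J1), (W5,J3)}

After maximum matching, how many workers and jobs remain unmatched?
Unmatched: 2 workers, 0 jobs

Maximum matching size: 3
Workers: 5 total, 3 matched, 2 unmatched
Jobs: 3 total, 3 matched, 0 unmatched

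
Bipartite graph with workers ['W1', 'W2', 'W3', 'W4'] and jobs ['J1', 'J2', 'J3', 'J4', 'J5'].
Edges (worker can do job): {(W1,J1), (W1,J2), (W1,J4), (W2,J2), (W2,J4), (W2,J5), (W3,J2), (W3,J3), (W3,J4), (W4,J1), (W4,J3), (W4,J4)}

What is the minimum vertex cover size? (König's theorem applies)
Minimum vertex cover size = 4

By König's theorem: in bipartite graphs,
min vertex cover = max matching = 4

Maximum matching has size 4, so minimum vertex cover also has size 4.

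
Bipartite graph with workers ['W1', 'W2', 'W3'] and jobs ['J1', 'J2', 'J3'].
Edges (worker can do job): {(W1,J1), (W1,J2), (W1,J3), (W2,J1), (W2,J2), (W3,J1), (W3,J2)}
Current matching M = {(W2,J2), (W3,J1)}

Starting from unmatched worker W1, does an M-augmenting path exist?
Yes: W1 → J3

An M-augmenting path alternates non-matching / matching edges, starting and ending at unmatched vertices.
Path: W1 → J3
(J3 is unmatched in M, so the path is augmenting.)
Flipping edges along this path would increase |M| from 2 to 3.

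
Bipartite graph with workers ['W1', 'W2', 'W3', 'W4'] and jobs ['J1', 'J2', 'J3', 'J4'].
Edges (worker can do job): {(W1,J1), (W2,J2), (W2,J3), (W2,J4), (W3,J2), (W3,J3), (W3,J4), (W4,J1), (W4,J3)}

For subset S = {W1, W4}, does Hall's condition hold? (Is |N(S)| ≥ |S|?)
Yes: |N(S)| = 2, |S| = 2

Subset S = {W1, W4}
Neighbors N(S) = {J1, J3}

|N(S)| = 2, |S| = 2
Hall's condition: |N(S)| ≥ |S| is satisfied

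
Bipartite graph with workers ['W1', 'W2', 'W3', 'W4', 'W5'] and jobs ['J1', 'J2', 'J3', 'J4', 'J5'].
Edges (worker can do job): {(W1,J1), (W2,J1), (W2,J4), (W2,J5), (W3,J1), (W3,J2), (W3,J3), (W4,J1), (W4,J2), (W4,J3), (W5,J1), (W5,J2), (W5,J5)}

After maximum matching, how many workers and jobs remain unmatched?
Unmatched: 0 workers, 0 jobs

Maximum matching size: 5
Workers: 5 total, 5 matched, 0 unmatched
Jobs: 5 total, 5 matched, 0 unmatched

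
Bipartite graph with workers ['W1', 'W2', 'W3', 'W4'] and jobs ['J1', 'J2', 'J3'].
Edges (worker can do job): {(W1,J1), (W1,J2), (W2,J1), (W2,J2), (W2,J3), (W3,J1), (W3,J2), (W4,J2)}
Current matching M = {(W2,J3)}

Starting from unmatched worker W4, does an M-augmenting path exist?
Yes: W4 → J2

An M-augmenting path alternates non-matching / matching edges, starting and ending at unmatched vertices.
Path: W4 → J2
(J2 is unmatched in M, so the path is augmenting.)
Flipping edges along this path would increase |M| from 1 to 2.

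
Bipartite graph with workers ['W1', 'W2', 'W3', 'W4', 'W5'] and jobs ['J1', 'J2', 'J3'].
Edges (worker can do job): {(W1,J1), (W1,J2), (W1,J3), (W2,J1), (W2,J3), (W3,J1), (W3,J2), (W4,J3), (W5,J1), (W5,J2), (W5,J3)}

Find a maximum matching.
Matching: {(W3,J2), (W4,J3), (W5,J1)}

Maximum matching (size 3):
  W3 → J2
  W4 → J3
  W5 → J1

Each worker is assigned to at most one job, and each job to at most one worker.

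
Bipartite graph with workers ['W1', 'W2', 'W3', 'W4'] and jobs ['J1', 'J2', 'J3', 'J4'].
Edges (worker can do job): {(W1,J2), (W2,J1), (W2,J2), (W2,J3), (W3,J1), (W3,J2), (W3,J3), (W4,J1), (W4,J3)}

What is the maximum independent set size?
Maximum independent set = 5

By König's theorem:
- Min vertex cover = Max matching = 3
- Max independent set = Total vertices - Min vertex cover
- Max independent set = 8 - 3 = 5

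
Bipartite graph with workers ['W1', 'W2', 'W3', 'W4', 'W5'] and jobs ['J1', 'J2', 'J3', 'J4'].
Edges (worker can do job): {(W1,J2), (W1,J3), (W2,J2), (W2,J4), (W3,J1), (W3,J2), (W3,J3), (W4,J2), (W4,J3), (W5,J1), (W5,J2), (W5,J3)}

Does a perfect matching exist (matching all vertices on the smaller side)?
Yes, perfect matching exists (size 4)

Perfect matching: {(W2,J4), (W3,J1), (W4,J2), (W5,J3)}
All 4 vertices on the smaller side are matched.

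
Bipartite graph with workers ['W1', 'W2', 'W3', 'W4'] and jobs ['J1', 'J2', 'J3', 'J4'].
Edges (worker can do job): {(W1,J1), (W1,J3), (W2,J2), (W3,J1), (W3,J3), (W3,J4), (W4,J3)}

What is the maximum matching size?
Maximum matching size = 4

Maximum matching: {(W1,J1), (W2,J2), (W3,J4), (W4,J3)}
Size: 4

This assigns 4 workers to 4 distinct jobs.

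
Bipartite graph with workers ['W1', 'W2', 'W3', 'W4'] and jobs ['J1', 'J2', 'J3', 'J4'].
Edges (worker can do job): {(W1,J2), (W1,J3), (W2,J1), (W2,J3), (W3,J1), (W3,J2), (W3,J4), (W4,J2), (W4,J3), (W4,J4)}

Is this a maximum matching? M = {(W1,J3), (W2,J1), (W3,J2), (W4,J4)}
Yes, size 4 is maximum

Proposed matching has size 4.
Maximum matching size for this graph: 4.

This is a maximum matching.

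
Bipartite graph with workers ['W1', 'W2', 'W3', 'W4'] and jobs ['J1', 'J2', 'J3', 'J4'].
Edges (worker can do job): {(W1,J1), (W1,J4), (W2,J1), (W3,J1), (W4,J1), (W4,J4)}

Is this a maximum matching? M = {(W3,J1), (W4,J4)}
Yes, size 2 is maximum

Proposed matching has size 2.
Maximum matching size for this graph: 2.

This is a maximum matching.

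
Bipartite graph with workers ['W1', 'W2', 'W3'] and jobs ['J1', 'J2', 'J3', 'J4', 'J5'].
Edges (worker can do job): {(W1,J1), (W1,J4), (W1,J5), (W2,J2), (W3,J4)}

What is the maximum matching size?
Maximum matching size = 3

Maximum matching: {(W1,J5), (W2,J2), (W3,J4)}
Size: 3

This assigns 3 workers to 3 distinct jobs.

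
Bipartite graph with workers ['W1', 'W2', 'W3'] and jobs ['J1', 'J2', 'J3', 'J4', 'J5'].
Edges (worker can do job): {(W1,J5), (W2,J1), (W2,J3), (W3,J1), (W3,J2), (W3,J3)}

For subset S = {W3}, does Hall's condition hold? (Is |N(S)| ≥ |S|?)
Yes: |N(S)| = 3, |S| = 1

Subset S = {W3}
Neighbors N(S) = {J1, J2, J3}

|N(S)| = 3, |S| = 1
Hall's condition: |N(S)| ≥ |S| is satisfied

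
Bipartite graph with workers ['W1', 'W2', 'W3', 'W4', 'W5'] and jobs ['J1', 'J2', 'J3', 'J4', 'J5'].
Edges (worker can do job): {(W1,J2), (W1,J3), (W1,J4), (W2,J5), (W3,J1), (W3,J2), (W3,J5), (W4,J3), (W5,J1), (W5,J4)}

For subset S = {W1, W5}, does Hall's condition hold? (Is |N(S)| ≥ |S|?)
Yes: |N(S)| = 4, |S| = 2

Subset S = {W1, W5}
Neighbors N(S) = {J1, J2, J3, J4}

|N(S)| = 4, |S| = 2
Hall's condition: |N(S)| ≥ |S| is satisfied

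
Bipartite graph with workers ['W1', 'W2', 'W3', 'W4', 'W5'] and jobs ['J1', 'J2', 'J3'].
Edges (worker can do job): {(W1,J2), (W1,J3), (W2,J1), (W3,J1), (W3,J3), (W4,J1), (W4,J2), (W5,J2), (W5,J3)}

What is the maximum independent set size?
Maximum independent set = 5

By König's theorem:
- Min vertex cover = Max matching = 3
- Max independent set = Total vertices - Min vertex cover
- Max independent set = 8 - 3 = 5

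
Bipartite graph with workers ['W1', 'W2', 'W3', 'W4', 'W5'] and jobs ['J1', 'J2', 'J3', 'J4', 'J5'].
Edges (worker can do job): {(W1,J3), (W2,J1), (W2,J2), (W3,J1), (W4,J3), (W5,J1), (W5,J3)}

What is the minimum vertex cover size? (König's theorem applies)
Minimum vertex cover size = 3

By König's theorem: in bipartite graphs,
min vertex cover = max matching = 3

Maximum matching has size 3, so minimum vertex cover also has size 3.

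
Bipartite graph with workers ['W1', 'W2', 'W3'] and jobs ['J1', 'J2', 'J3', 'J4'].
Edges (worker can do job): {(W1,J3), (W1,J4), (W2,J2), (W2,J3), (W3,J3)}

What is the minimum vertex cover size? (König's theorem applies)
Minimum vertex cover size = 3

By König's theorem: in bipartite graphs,
min vertex cover = max matching = 3

Maximum matching has size 3, so minimum vertex cover also has size 3.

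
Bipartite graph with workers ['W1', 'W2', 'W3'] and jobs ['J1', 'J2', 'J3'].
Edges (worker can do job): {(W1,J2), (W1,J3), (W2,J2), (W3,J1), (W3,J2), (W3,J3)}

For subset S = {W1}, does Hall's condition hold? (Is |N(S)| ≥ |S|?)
Yes: |N(S)| = 2, |S| = 1

Subset S = {W1}
Neighbors N(S) = {J2, J3}

|N(S)| = 2, |S| = 1
Hall's condition: |N(S)| ≥ |S| is satisfied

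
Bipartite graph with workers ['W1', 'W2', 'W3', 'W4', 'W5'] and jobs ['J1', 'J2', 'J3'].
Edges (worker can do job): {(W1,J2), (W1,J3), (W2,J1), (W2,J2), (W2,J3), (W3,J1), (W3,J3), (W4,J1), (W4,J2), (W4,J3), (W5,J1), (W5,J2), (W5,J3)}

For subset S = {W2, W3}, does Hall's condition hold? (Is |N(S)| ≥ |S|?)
Yes: |N(S)| = 3, |S| = 2

Subset S = {W2, W3}
Neighbors N(S) = {J1, J2, J3}

|N(S)| = 3, |S| = 2
Hall's condition: |N(S)| ≥ |S| is satisfied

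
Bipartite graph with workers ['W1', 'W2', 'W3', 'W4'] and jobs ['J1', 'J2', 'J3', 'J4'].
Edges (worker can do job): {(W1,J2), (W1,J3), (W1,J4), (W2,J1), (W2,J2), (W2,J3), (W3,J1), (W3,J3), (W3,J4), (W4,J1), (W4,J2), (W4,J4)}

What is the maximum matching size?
Maximum matching size = 4

Maximum matching: {(W1,J4), (W2,J3), (W3,J1), (W4,J2)}
Size: 4

This assigns 4 workers to 4 distinct jobs.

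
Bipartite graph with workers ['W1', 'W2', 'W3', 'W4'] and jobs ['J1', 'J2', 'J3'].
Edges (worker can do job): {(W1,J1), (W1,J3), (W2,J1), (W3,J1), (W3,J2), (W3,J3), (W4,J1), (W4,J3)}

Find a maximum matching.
Matching: {(W1,J1), (W3,J2), (W4,J3)}

Maximum matching (size 3):
  W1 → J1
  W3 → J2
  W4 → J3

Each worker is assigned to at most one job, and each job to at most one worker.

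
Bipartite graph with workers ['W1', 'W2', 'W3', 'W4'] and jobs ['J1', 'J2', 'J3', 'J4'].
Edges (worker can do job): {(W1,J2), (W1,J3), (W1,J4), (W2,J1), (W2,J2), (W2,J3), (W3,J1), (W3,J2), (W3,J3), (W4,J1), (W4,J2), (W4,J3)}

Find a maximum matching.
Matching: {(W1,J4), (W2,J3), (W3,J1), (W4,J2)}

Maximum matching (size 4):
  W1 → J4
  W2 → J3
  W3 → J1
  W4 → J2

Each worker is assigned to at most one job, and each job to at most one worker.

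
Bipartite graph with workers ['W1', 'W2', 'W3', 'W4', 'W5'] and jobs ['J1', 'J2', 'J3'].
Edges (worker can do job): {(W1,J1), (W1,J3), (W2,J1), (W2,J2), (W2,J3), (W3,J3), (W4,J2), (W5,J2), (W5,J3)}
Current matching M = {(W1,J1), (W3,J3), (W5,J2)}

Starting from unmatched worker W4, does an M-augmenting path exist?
No augmenting path from W4

Alternating search from W4 reaches jobs: {J2, J3}.
Every reachable job is already matched in M, and following those matched edges back to workers exposes no further unvisited jobs.
No M-augmenting path from W4 exists.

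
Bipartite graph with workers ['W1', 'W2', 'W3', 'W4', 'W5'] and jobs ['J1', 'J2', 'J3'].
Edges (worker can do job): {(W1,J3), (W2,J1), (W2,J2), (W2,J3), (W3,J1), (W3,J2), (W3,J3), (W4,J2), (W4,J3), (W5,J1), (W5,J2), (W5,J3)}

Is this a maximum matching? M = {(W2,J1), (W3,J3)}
No, size 2 is not maximum

Proposed matching has size 2.
Maximum matching size for this graph: 3.

This is NOT maximum - can be improved to size 3.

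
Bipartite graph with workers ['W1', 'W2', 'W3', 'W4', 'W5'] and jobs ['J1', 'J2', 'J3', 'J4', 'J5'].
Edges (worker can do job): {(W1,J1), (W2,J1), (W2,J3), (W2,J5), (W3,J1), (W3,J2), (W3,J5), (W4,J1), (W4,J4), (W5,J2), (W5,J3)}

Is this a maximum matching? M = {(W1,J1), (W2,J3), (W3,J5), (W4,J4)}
No, size 4 is not maximum

Proposed matching has size 4.
Maximum matching size for this graph: 5.

This is NOT maximum - can be improved to size 5.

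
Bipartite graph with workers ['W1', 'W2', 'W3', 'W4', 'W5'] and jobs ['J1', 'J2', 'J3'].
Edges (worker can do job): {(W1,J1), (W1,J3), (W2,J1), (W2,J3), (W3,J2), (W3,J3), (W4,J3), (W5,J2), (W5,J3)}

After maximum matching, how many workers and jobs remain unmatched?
Unmatched: 2 workers, 0 jobs

Maximum matching size: 3
Workers: 5 total, 3 matched, 2 unmatched
Jobs: 3 total, 3 matched, 0 unmatched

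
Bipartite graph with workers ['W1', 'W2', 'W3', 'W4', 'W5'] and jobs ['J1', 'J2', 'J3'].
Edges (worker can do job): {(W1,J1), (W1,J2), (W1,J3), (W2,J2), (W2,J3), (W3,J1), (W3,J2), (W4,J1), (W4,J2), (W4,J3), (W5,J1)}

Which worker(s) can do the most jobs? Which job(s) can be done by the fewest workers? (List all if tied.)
Most versatile: W1, W4 (3 jobs); Least covered: J3 (3 workers)

Worker degrees (jobs they can do): W1:3, W2:2, W3:2, W4:3, W5:1
Job degrees (workers who can do it): J1:4, J2:4, J3:3

Maximum worker degree is 3, achieved by: W1, W4
Minimum job degree is 3, achieved by: J3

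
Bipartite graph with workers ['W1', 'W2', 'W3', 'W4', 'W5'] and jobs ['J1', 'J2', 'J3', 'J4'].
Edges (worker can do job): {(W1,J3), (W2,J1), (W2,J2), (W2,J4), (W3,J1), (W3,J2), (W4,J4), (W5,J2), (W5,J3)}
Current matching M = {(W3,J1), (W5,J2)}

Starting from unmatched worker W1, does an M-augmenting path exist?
Yes: W1 → J3

An M-augmenting path alternates non-matching / matching edges, starting and ending at unmatched vertices.
Path: W1 → J3
(J3 is unmatched in M, so the path is augmenting.)
Flipping edges along this path would increase |M| from 2 to 3.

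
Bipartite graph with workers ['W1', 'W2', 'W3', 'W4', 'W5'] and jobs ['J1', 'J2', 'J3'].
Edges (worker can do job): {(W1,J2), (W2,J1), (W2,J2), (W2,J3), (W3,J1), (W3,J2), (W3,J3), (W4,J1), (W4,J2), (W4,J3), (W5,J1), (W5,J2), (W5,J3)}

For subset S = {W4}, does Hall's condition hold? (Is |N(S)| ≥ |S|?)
Yes: |N(S)| = 3, |S| = 1

Subset S = {W4}
Neighbors N(S) = {J1, J2, J3}

|N(S)| = 3, |S| = 1
Hall's condition: |N(S)| ≥ |S| is satisfied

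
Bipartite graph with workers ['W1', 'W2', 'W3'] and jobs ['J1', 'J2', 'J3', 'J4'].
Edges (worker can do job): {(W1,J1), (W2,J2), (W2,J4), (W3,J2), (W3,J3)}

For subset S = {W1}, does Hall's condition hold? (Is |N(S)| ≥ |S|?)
Yes: |N(S)| = 1, |S| = 1

Subset S = {W1}
Neighbors N(S) = {J1}

|N(S)| = 1, |S| = 1
Hall's condition: |N(S)| ≥ |S| is satisfied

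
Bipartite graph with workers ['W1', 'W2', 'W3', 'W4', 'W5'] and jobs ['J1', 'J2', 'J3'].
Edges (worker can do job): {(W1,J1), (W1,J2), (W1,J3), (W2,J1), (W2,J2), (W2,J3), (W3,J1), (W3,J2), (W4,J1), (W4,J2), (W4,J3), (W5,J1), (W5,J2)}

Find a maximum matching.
Matching: {(W3,J2), (W4,J3), (W5,J1)}

Maximum matching (size 3):
  W3 → J2
  W4 → J3
  W5 → J1

Each worker is assigned to at most one job, and each job to at most one worker.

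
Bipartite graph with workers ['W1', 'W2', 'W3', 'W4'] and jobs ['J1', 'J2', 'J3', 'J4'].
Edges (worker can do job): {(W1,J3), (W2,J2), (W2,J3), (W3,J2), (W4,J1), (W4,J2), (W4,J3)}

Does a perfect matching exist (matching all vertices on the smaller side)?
No, maximum matching has size 3 < 4

Maximum matching has size 3, need 4 for perfect matching.
Unmatched workers: ['W2']
Unmatched jobs: ['J4']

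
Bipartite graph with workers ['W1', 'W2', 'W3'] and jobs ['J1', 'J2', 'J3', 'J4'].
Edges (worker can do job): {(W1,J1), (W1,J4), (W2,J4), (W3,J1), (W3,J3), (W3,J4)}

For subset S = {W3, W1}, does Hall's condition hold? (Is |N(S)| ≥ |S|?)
Yes: |N(S)| = 3, |S| = 2

Subset S = {W3, W1}
Neighbors N(S) = {J1, J3, J4}

|N(S)| = 3, |S| = 2
Hall's condition: |N(S)| ≥ |S| is satisfied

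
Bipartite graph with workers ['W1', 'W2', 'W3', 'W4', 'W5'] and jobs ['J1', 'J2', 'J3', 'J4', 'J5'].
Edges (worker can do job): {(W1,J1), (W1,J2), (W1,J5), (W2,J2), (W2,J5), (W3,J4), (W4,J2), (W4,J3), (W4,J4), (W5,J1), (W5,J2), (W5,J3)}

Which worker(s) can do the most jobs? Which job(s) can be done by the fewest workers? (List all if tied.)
Most versatile: W1, W4, W5 (3 jobs); Least covered: J1, J3, J4, J5 (2 workers)

Worker degrees (jobs they can do): W1:3, W2:2, W3:1, W4:3, W5:3
Job degrees (workers who can do it): J1:2, J2:4, J3:2, J4:2, J5:2

Maximum worker degree is 3, achieved by: W1, W4, W5
Minimum job degree is 2, achieved by: J1, J3, J4, J5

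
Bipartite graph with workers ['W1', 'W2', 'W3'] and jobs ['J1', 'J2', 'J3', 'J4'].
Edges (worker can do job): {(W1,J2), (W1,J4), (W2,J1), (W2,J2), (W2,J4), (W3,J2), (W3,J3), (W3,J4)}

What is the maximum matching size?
Maximum matching size = 3

Maximum matching: {(W1,J4), (W2,J1), (W3,J2)}
Size: 3

This assigns 3 workers to 3 distinct jobs.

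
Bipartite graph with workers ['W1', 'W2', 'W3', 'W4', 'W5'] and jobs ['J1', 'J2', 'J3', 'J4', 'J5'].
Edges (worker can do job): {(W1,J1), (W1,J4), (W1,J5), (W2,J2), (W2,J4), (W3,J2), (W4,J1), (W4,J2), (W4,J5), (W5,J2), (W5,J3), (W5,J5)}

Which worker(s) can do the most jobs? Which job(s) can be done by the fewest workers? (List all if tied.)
Most versatile: W1, W4, W5 (3 jobs); Least covered: J3 (1 workers)

Worker degrees (jobs they can do): W1:3, W2:2, W3:1, W4:3, W5:3
Job degrees (workers who can do it): J1:2, J2:4, J3:1, J4:2, J5:3

Maximum worker degree is 3, achieved by: W1, W4, W5
Minimum job degree is 1, achieved by: J3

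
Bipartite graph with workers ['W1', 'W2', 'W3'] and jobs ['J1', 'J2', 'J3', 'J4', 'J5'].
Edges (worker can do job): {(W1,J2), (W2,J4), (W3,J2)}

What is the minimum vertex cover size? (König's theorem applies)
Minimum vertex cover size = 2

By König's theorem: in bipartite graphs,
min vertex cover = max matching = 2

Maximum matching has size 2, so minimum vertex cover also has size 2.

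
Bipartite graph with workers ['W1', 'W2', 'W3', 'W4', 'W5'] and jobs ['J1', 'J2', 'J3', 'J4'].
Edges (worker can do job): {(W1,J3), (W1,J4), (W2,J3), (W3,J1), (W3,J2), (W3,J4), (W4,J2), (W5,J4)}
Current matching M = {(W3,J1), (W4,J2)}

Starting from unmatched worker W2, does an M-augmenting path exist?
Yes: W2 → J3

An M-augmenting path alternates non-matching / matching edges, starting and ending at unmatched vertices.
Path: W2 → J3
(J3 is unmatched in M, so the path is augmenting.)
Flipping edges along this path would increase |M| from 2 to 3.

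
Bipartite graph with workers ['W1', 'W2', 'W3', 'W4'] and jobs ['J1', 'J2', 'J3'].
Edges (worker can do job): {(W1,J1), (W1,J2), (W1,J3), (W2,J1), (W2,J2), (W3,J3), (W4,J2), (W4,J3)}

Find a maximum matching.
Matching: {(W1,J1), (W3,J3), (W4,J2)}

Maximum matching (size 3):
  W1 → J1
  W3 → J3
  W4 → J2

Each worker is assigned to at most one job, and each job to at most one worker.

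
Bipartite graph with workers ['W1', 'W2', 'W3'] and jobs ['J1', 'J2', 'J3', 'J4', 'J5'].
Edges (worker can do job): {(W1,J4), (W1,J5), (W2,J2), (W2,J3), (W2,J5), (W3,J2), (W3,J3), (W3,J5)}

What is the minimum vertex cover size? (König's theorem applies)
Minimum vertex cover size = 3

By König's theorem: in bipartite graphs,
min vertex cover = max matching = 3

Maximum matching has size 3, so minimum vertex cover also has size 3.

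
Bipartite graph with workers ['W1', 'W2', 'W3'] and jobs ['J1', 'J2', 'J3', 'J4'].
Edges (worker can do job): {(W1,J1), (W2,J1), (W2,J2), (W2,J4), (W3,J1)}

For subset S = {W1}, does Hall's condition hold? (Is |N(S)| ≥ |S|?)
Yes: |N(S)| = 1, |S| = 1

Subset S = {W1}
Neighbors N(S) = {J1}

|N(S)| = 1, |S| = 1
Hall's condition: |N(S)| ≥ |S| is satisfied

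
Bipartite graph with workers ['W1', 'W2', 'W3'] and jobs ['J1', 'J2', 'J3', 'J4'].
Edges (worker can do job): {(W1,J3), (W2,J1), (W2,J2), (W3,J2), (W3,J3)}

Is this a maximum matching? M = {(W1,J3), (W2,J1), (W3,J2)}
Yes, size 3 is maximum

Proposed matching has size 3.
Maximum matching size for this graph: 3.

This is a maximum matching.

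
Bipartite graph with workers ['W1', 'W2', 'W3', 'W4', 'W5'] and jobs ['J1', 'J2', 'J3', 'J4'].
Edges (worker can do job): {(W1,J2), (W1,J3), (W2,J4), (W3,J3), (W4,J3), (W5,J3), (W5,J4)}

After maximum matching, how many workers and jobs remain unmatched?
Unmatched: 2 workers, 1 jobs

Maximum matching size: 3
Workers: 5 total, 3 matched, 2 unmatched
Jobs: 4 total, 3 matched, 1 unmatched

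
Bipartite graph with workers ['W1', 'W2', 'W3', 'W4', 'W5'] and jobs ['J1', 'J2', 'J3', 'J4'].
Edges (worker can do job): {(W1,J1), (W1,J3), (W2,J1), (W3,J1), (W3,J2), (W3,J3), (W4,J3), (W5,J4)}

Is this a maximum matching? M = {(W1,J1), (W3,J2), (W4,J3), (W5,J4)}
Yes, size 4 is maximum

Proposed matching has size 4.
Maximum matching size for this graph: 4.

This is a maximum matching.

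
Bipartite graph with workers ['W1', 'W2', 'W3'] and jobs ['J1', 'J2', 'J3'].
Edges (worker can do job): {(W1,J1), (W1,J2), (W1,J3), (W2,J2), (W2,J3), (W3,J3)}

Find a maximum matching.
Matching: {(W1,J1), (W2,J2), (W3,J3)}

Maximum matching (size 3):
  W1 → J1
  W2 → J2
  W3 → J3

Each worker is assigned to at most one job, and each job to at most one worker.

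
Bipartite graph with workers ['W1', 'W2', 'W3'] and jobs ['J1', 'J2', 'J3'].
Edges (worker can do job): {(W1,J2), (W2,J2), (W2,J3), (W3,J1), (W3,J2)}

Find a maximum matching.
Matching: {(W1,J2), (W2,J3), (W3,J1)}

Maximum matching (size 3):
  W1 → J2
  W2 → J3
  W3 → J1

Each worker is assigned to at most one job, and each job to at most one worker.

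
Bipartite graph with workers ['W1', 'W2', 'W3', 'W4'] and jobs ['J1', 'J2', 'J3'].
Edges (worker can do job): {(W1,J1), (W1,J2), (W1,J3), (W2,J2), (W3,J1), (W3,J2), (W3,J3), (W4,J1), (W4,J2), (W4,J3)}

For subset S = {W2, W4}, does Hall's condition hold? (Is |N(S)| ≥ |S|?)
Yes: |N(S)| = 3, |S| = 2

Subset S = {W2, W4}
Neighbors N(S) = {J1, J2, J3}

|N(S)| = 3, |S| = 2
Hall's condition: |N(S)| ≥ |S| is satisfied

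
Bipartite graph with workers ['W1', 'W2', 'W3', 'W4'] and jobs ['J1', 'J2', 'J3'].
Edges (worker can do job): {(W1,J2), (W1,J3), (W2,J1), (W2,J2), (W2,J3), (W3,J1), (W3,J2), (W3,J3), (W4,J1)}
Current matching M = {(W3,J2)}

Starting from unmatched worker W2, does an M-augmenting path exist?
Yes: W2 → J2 → W3 → J1

An M-augmenting path alternates non-matching / matching edges, starting and ending at unmatched vertices.
Path: W2 → J2 → W3 → J1
(J1 is unmatched in M, so the path is augmenting.)
Flipping edges along this path would increase |M| from 1 to 2.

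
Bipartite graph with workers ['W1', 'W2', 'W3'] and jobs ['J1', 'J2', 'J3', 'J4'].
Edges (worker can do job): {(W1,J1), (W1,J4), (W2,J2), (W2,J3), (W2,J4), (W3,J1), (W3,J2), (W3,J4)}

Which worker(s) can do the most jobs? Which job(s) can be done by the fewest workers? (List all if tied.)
Most versatile: W2, W3 (3 jobs); Least covered: J3 (1 workers)

Worker degrees (jobs they can do): W1:2, W2:3, W3:3
Job degrees (workers who can do it): J1:2, J2:2, J3:1, J4:3

Maximum worker degree is 3, achieved by: W2, W3
Minimum job degree is 1, achieved by: J3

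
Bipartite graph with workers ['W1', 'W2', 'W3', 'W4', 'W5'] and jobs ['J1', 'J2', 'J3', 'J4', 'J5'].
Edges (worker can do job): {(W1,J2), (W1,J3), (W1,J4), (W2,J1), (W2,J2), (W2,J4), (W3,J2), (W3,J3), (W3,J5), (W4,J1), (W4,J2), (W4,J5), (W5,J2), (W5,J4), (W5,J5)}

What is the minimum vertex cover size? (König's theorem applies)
Minimum vertex cover size = 5

By König's theorem: in bipartite graphs,
min vertex cover = max matching = 5

Maximum matching has size 5, so minimum vertex cover also has size 5.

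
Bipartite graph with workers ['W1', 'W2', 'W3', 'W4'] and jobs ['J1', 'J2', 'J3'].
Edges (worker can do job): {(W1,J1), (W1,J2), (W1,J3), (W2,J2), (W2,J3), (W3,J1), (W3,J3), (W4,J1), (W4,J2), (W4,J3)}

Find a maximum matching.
Matching: {(W1,J3), (W3,J1), (W4,J2)}

Maximum matching (size 3):
  W1 → J3
  W3 → J1
  W4 → J2

Each worker is assigned to at most one job, and each job to at most one worker.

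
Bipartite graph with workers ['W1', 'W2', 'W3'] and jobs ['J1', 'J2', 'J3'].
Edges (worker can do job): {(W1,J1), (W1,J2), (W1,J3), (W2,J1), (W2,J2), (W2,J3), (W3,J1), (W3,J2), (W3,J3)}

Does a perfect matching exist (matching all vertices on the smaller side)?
Yes, perfect matching exists (size 3)

Perfect matching: {(W1,J1), (W2,J3), (W3,J2)}
All 3 vertices on the smaller side are matched.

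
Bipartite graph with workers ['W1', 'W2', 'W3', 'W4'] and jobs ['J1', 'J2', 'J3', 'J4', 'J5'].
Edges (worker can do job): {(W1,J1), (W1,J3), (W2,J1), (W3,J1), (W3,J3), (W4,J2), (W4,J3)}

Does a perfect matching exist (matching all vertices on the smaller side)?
No, maximum matching has size 3 < 4

Maximum matching has size 3, need 4 for perfect matching.
Unmatched workers: ['W2']
Unmatched jobs: ['J5', 'J4']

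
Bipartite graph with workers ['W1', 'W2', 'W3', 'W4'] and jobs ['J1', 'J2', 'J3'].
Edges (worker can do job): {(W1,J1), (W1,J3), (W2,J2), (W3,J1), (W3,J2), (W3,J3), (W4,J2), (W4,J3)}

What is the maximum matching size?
Maximum matching size = 3

Maximum matching: {(W1,J3), (W3,J1), (W4,J2)}
Size: 3

This assigns 3 workers to 3 distinct jobs.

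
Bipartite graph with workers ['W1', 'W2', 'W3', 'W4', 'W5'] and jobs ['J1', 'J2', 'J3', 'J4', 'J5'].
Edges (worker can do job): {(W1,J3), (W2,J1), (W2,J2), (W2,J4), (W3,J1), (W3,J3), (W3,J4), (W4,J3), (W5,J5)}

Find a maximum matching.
Matching: {(W2,J2), (W3,J1), (W4,J3), (W5,J5)}

Maximum matching (size 4):
  W2 → J2
  W3 → J1
  W4 → J3
  W5 → J5

Each worker is assigned to at most one job, and each job to at most one worker.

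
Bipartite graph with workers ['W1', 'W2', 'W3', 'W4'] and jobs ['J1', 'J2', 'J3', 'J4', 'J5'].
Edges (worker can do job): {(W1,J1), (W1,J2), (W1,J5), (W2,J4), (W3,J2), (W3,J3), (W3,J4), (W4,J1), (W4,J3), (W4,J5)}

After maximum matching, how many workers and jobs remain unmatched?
Unmatched: 0 workers, 1 jobs

Maximum matching size: 4
Workers: 4 total, 4 matched, 0 unmatched
Jobs: 5 total, 4 matched, 1 unmatched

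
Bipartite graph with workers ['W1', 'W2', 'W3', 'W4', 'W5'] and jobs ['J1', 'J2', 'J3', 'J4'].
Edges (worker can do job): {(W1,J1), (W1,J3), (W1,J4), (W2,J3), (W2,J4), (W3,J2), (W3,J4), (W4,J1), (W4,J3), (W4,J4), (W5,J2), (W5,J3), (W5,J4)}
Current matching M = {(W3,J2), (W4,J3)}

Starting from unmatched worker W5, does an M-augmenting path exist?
Yes: W5 → J4

An M-augmenting path alternates non-matching / matching edges, starting and ending at unmatched vertices.
Path: W5 → J4
(J4 is unmatched in M, so the path is augmenting.)
Flipping edges along this path would increase |M| from 2 to 3.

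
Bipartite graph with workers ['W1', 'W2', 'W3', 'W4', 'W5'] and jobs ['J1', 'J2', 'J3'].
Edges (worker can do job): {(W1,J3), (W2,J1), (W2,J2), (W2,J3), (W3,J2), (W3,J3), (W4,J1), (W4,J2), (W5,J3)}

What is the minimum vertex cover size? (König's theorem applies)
Minimum vertex cover size = 3

By König's theorem: in bipartite graphs,
min vertex cover = max matching = 3

Maximum matching has size 3, so minimum vertex cover also has size 3.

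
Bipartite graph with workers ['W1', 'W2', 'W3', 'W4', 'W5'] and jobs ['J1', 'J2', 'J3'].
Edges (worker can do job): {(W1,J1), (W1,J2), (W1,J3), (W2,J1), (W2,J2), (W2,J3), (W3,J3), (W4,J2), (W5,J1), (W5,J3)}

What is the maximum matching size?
Maximum matching size = 3

Maximum matching: {(W3,J3), (W4,J2), (W5,J1)}
Size: 3

This assigns 3 workers to 3 distinct jobs.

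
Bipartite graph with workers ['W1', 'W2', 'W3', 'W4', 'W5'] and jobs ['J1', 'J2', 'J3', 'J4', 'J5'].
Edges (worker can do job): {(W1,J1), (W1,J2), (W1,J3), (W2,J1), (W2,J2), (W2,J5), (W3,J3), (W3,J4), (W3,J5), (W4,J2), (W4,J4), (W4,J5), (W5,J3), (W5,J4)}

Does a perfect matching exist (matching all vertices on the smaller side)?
Yes, perfect matching exists (size 5)

Perfect matching: {(W1,J1), (W2,J2), (W3,J4), (W4,J5), (W5,J3)}
All 5 vertices on the smaller side are matched.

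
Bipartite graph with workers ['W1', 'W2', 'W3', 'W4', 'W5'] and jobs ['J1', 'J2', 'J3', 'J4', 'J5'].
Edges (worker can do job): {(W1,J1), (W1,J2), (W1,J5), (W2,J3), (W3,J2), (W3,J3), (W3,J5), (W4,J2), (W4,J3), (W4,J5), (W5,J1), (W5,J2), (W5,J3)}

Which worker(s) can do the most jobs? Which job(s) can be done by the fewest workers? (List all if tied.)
Most versatile: W1, W3, W4, W5 (3 jobs); Least covered: J4 (0 workers)

Worker degrees (jobs they can do): W1:3, W2:1, W3:3, W4:3, W5:3
Job degrees (workers who can do it): J1:2, J2:4, J3:4, J4:0, J5:3

Maximum worker degree is 3, achieved by: W1, W3, W4, W5
Minimum job degree is 0, achieved by: J4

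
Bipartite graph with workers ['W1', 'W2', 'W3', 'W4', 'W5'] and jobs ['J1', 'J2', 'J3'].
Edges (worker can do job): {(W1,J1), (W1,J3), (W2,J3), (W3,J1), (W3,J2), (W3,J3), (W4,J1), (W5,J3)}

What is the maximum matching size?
Maximum matching size = 3

Maximum matching: {(W3,J2), (W4,J1), (W5,J3)}
Size: 3

This assigns 3 workers to 3 distinct jobs.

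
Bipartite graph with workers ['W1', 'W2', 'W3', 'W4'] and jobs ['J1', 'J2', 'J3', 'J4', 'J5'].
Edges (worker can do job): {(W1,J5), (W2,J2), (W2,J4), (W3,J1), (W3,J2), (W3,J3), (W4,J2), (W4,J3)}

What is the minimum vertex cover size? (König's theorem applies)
Minimum vertex cover size = 4

By König's theorem: in bipartite graphs,
min vertex cover = max matching = 4

Maximum matching has size 4, so minimum vertex cover also has size 4.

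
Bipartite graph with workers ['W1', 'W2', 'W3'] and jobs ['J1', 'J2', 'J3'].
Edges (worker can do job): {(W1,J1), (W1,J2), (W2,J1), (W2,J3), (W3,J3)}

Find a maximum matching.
Matching: {(W1,J2), (W2,J1), (W3,J3)}

Maximum matching (size 3):
  W1 → J2
  W2 → J1
  W3 → J3

Each worker is assigned to at most one job, and each job to at most one worker.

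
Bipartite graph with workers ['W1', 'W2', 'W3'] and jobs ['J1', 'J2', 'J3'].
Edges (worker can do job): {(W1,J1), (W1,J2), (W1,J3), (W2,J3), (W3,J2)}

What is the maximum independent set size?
Maximum independent set = 3

By König's theorem:
- Min vertex cover = Max matching = 3
- Max independent set = Total vertices - Min vertex cover
- Max independent set = 6 - 3 = 3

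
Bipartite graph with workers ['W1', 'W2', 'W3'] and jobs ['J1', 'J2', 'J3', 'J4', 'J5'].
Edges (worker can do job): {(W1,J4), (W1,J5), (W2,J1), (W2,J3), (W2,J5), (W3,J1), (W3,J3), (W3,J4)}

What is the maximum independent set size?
Maximum independent set = 5

By König's theorem:
- Min vertex cover = Max matching = 3
- Max independent set = Total vertices - Min vertex cover
- Max independent set = 8 - 3 = 5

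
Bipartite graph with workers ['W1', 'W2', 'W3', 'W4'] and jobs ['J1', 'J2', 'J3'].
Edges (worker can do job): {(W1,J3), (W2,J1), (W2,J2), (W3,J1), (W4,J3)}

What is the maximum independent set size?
Maximum independent set = 4

By König's theorem:
- Min vertex cover = Max matching = 3
- Max independent set = Total vertices - Min vertex cover
- Max independent set = 7 - 3 = 4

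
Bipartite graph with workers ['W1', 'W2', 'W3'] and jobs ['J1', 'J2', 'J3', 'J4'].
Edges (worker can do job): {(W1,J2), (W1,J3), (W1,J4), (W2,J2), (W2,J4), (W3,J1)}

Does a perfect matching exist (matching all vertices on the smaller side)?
Yes, perfect matching exists (size 3)

Perfect matching: {(W1,J2), (W2,J4), (W3,J1)}
All 3 vertices on the smaller side are matched.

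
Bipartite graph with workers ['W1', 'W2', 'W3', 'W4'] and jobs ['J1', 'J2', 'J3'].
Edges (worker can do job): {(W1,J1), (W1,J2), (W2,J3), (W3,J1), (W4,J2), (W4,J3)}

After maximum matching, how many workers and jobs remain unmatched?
Unmatched: 1 workers, 0 jobs

Maximum matching size: 3
Workers: 4 total, 3 matched, 1 unmatched
Jobs: 3 total, 3 matched, 0 unmatched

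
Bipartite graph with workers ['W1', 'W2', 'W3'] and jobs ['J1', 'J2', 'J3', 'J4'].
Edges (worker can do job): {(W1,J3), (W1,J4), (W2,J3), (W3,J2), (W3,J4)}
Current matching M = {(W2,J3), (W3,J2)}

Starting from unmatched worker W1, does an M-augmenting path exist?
Yes: W1 → J4

An M-augmenting path alternates non-matching / matching edges, starting and ending at unmatched vertices.
Path: W1 → J4
(J4 is unmatched in M, so the path is augmenting.)
Flipping edges along this path would increase |M| from 2 to 3.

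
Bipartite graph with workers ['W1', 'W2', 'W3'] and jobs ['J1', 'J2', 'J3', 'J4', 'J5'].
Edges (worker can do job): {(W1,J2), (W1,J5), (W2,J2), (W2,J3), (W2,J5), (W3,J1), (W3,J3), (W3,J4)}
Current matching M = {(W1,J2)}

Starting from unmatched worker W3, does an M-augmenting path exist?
Yes: W3 → J4

An M-augmenting path alternates non-matching / matching edges, starting and ending at unmatched vertices.
Path: W3 → J4
(J4 is unmatched in M, so the path is augmenting.)
Flipping edges along this path would increase |M| from 1 to 2.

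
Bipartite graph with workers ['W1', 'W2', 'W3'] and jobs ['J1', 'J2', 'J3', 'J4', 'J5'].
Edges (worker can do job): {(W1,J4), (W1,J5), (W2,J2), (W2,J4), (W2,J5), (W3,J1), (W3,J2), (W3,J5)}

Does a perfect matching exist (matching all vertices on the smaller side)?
Yes, perfect matching exists (size 3)

Perfect matching: {(W1,J4), (W2,J5), (W3,J1)}
All 3 vertices on the smaller side are matched.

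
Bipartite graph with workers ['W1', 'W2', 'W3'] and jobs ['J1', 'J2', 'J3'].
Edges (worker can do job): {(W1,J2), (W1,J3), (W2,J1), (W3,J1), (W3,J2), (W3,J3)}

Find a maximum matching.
Matching: {(W1,J3), (W2,J1), (W3,J2)}

Maximum matching (size 3):
  W1 → J3
  W2 → J1
  W3 → J2

Each worker is assigned to at most one job, and each job to at most one worker.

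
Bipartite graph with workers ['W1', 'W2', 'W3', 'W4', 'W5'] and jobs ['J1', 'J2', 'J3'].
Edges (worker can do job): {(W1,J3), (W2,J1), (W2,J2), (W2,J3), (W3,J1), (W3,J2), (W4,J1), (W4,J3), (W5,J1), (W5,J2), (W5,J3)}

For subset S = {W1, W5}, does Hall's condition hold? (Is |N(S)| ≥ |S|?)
Yes: |N(S)| = 3, |S| = 2

Subset S = {W1, W5}
Neighbors N(S) = {J1, J2, J3}

|N(S)| = 3, |S| = 2
Hall's condition: |N(S)| ≥ |S| is satisfied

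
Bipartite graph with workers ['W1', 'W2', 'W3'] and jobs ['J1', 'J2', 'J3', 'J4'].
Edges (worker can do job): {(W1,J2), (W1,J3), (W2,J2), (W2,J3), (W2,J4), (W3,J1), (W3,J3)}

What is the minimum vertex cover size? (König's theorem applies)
Minimum vertex cover size = 3

By König's theorem: in bipartite graphs,
min vertex cover = max matching = 3

Maximum matching has size 3, so minimum vertex cover also has size 3.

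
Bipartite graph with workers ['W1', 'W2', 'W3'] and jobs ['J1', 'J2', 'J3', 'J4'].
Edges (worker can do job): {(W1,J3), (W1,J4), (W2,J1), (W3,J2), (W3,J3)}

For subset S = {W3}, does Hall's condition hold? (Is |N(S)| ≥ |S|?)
Yes: |N(S)| = 2, |S| = 1

Subset S = {W3}
Neighbors N(S) = {J2, J3}

|N(S)| = 2, |S| = 1
Hall's condition: |N(S)| ≥ |S| is satisfied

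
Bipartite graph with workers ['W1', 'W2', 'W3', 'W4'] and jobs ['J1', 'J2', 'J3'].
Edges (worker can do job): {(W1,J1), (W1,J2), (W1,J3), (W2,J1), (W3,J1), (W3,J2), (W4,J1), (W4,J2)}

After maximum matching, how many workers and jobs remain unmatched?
Unmatched: 1 workers, 0 jobs

Maximum matching size: 3
Workers: 4 total, 3 matched, 1 unmatched
Jobs: 3 total, 3 matched, 0 unmatched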